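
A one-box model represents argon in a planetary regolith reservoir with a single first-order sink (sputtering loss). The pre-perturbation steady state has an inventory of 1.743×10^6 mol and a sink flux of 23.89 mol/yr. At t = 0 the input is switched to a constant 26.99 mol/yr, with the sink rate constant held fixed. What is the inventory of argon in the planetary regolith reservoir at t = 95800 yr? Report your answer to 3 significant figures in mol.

Residence time τ = M₀/F₀ = 72960 yr. The eventual steady state is M_∞ = M₀·(F₁/F₀) = 1.743×10^6 × 26.99/23.89 = 1.9692×10^6 mol.
The anomaly ΔM(t) = M(t) − M_∞ decays as ΔM₀·e^(−t/τ) with ΔM₀ = 1.743×10^6 − 1.9692×10^6 = −226200 mol.
At t = 95800 yr, e^(−t/τ) = e^(−1.313) = 0.2690, so ΔM = −60840 mol and M = 1.9692×10^6 − 60840 = 1.9083×10^6 mol.

1.91×10^6 mol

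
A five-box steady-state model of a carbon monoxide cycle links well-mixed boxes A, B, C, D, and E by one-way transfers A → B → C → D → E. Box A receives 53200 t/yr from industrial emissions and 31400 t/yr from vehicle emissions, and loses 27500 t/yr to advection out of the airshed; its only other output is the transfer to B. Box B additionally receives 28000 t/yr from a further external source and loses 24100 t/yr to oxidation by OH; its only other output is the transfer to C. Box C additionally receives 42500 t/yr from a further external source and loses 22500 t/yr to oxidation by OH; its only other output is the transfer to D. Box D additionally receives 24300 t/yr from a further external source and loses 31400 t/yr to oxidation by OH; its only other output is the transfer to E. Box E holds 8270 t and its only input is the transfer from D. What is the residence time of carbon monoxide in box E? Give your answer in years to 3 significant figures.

0.112 yr

Box A: F(A→B) = (53200 + 31400) − 27500 = 57100 t/yr.
Box B: F(B→C) = (57100 + 28000) − 24100 = 61000 t/yr.
Box C: F(C→D) = (61000 + 42500) − 22500 = 81000 t/yr.
Box D: F(D→E) = (81000 + 24300) − 31400 = 73900 t/yr.
Box E throughput = its input = 73900 t/yr; τ = 8270 / 73900 = 0.1119 yr.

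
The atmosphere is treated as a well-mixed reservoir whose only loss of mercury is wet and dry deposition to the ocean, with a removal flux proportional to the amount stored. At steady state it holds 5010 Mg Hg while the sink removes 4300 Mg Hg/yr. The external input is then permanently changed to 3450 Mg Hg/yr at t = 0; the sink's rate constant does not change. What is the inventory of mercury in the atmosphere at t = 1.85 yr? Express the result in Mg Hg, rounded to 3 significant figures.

4220 Mg Hg

τ = M₀/F₀ = 5010/4300 = 1.165 yr; rate constant k = 1/τ.
New steady state M_∞ = F₁/k = F₁·τ = 3450 × 1.165 = 4019.7 Mg Hg.
M(t) = M_∞ + (M₀ − M_∞)·e^(−t/τ); t/τ = 1.85/1.165 = 1.588, so e^(−t/τ) = 0.2044.
M(t) = 4019.7 + 990.3 × 0.2044 = 4222.0 Mg Hg.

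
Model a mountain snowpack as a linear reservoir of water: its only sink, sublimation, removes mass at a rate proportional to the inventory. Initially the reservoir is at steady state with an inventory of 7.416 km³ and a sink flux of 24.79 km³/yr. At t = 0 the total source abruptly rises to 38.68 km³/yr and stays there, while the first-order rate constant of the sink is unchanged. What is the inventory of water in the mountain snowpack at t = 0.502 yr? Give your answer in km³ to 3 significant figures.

10.8 km³

τ = M₀/F₀ = 7.416/24.79 = 0.2992 yr; rate constant k = 1/τ.
New steady state M_∞ = F₁/k = F₁·τ = 38.68 × 0.2992 = 11.571 km³.
M(t) = M_∞ + (M₀ − M_∞)·e^(−t/τ); t/τ = 0.502/0.2992 = 1.678, so e^(−t/τ) = 0.1867.
M(t) = 11.571 − 4.155 × 0.1867 = 10.795 km³.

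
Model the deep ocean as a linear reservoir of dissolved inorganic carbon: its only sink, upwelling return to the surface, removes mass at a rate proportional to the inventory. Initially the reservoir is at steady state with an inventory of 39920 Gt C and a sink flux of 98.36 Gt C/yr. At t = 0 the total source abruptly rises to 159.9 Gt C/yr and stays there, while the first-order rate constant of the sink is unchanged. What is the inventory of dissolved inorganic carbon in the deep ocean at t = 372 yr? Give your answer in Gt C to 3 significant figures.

The sink rate constant is k = F₀/M₀ = 98.36/39920 = 0.002464 yr⁻¹.
Solving dM/dt = F₁ − kM with M(0) = M₀ gives M(t) = F₁/k + (M₀ − F₁/k)·e^(−kt).
F₁/k = 159.9/0.002464 = 64896 Gt C; kt = 0.002464 × 372 = 0.9166, e^(−kt) = 0.3999.
M(372) = 64896 + (39920 − 64896) × 0.3999 = 64896 − 9988 = 54909 Gt C.

54900 Gt C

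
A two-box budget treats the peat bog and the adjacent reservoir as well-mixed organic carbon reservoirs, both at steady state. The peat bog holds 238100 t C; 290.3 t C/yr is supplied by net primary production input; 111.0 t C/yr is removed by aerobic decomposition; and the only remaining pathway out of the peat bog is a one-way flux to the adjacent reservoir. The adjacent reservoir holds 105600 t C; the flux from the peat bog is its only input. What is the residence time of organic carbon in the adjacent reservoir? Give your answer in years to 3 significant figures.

Balance the peat bog: ΣF_in = 290.30 t C/yr.
Flux to the adjacent reservoir = ΣF_in − (111.0) = 179.30 t C/yr.
At steady state the output of the adjacent reservoir equals its input, 179.30 t C/yr.
τ = M / F = 105600 / 179.30 = 589.0 yr.

589 yr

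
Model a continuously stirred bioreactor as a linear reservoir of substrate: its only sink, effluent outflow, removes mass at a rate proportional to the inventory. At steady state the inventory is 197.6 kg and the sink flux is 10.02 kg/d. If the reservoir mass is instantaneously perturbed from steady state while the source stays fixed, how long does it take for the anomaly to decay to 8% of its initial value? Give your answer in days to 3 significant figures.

49.8 d

For a linear reservoir the anomaly decays as exp(−t/τ) with τ = M/F = 197.6/10.02 = 19.72 d.
exp(−t/τ) = 0.08 ⇒ t = −τ ln(0.08) = 19.72 × 2.526 = 49.81 d.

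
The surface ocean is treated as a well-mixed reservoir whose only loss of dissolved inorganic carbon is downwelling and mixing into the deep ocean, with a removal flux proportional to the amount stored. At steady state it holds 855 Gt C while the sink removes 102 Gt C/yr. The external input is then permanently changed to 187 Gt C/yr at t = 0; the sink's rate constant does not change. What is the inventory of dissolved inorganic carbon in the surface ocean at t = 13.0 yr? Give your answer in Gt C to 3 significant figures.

1420 Gt C

τ = M₀/F₀ = 855/102 = 8.382 yr; rate constant k = 1/τ.
New steady state M_∞ = F₁/k = F₁·τ = 187 × 8.382 = 1567.5 Gt C.
M(t) = M_∞ + (M₀ − M_∞)·e^(−t/τ); t/τ = 13.0/8.382 = 1.551, so e^(−t/τ) = 0.2121.
M(t) = 1567.5 − 712.5 × 0.2121 = 1416.4 Gt C.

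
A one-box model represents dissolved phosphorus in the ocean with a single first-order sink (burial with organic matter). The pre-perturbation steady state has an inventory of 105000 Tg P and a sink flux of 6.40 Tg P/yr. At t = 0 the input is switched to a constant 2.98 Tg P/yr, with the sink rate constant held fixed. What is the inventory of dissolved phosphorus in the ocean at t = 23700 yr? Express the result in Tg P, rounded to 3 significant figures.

62100 Tg P

τ = M₀/F₀ = 105000/6.40 = 16410 yr; rate constant k = 1/τ.
New steady state M_∞ = F₁/k = F₁·τ = 2.98 × 16410 = 48891 Tg P.
M(t) = M_∞ + (M₀ − M_∞)·e^(−t/τ); t/τ = 23700/16410 = 1.445, so e^(−t/τ) = 0.2358.
M(t) = 48891 + 56110 × 0.2358 = 62124 Tg P.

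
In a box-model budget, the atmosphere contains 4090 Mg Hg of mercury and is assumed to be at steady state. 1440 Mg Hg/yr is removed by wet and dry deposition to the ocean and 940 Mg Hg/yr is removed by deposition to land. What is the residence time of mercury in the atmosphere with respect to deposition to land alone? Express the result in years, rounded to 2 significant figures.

Residence time with respect to a single sink: τ = M / F_sink.
τ = 4090 / 940 = 4.351 yr.

4.4 yr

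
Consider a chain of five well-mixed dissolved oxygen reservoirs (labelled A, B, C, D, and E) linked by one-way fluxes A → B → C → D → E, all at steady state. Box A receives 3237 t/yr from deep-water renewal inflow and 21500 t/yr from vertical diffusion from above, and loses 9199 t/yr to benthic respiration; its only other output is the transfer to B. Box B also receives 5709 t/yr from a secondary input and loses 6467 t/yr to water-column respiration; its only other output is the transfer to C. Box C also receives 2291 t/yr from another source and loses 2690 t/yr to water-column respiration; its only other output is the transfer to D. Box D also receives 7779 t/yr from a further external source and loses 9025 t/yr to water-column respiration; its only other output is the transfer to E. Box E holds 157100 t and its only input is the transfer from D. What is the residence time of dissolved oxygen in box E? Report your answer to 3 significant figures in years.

Box A: F(A→B) = (3237 + 21500) − 9199 = 15538 t/yr.
Box B: F(B→C) = (15538 + 5709) − 6467 = 14780 t/yr.
Box C: F(C→D) = (14780 + 2291) − 2690 = 14381 t/yr.
Box D: F(D→E) = (14381 + 7779) − 9025 = 13135 t/yr.
Box E throughput = its input = 13135 t/yr; τ = 157100 / 13135 = 11.96 yr.

12.0 yr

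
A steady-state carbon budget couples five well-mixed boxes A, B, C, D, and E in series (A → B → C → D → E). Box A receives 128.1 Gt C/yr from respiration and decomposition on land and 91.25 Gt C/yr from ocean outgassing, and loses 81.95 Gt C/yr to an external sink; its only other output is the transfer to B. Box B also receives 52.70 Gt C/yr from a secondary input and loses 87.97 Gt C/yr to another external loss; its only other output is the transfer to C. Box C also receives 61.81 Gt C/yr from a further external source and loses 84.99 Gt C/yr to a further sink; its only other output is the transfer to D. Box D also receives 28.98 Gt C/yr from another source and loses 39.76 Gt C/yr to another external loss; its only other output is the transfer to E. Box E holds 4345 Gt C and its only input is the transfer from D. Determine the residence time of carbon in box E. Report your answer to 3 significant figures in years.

63.7 yr

Box A: F(A→B) = (128.1 + 91.25) − 81.95 = 137.40 Gt C/yr.
Box B: F(B→C) = (137.40 + 52.70) − 87.97 = 102.13 Gt C/yr.
Box C: F(C→D) = (102.13 + 61.81) − 84.99 = 78.950 Gt C/yr.
Box D: F(D→E) = (78.950 + 28.98) − 39.76 = 68.170 Gt C/yr.
Box E throughput = its input = 68.170 Gt C/yr; τ = 4345 / 68.170 = 63.74 yr.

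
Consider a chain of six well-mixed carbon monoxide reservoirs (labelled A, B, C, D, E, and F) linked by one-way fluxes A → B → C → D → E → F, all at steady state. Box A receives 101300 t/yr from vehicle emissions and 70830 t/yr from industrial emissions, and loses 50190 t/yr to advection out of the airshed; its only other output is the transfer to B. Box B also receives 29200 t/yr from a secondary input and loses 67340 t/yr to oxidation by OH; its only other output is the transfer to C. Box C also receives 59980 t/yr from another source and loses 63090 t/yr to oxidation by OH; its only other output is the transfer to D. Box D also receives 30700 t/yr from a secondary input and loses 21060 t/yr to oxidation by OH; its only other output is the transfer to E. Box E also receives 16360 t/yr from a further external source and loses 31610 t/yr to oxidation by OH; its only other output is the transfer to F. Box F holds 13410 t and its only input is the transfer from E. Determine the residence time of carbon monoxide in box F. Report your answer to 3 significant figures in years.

0.179 yr

Box A: F(A→B) = (101300 + 70830) − 50190 = 121940 t/yr.
Box B: F(B→C) = (121940 + 29200) − 67340 = 83800 t/yr.
Box C: F(C→D) = (83800 + 59980) − 63090 = 80690 t/yr.
Box D: F(D→E) = (80690 + 30700) − 21060 = 90330 t/yr.
Box E: F(E→F) = (90330 + 16360) − 31610 = 75080 t/yr.
Box F throughput = its input = 75080 t/yr; τ = 13410 / 75080 = 0.1786 yr.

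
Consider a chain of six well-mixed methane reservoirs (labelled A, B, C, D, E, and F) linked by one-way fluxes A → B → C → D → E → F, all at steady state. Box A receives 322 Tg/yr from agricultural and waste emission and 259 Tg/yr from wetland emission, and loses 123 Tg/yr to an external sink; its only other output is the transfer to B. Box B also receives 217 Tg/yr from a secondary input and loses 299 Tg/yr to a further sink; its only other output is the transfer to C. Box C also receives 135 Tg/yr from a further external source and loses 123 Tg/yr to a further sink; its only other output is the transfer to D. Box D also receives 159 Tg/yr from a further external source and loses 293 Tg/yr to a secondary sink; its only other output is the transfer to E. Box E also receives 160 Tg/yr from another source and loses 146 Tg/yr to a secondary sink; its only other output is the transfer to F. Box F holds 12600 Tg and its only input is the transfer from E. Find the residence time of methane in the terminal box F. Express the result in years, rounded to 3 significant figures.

47.0 yr

Box A: F(A→B) = (322 + 259) − 123 = 458.00 Tg/yr.
Box B: F(B→C) = (458.00 + 217) − 299 = 376.00 Tg/yr.
Box C: F(C→D) = (376.00 + 135) − 123 = 388.00 Tg/yr.
Box D: F(D→E) = (388.00 + 159) − 293 = 254.00 Tg/yr.
Box E: F(E→F) = (254.00 + 160) − 146 = 268.00 Tg/yr.
Box F throughput = its input = 268.00 Tg/yr; τ = 12600 / 268.00 = 47.01 yr.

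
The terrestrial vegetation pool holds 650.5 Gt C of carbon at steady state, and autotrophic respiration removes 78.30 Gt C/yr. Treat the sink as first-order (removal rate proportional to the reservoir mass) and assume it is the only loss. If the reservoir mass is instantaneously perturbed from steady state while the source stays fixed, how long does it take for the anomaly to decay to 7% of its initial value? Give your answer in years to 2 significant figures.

22 yr

For a linear reservoir the anomaly decays as exp(−t/τ) with τ = M/F = 650.5/78.30 = 8.308 yr.
exp(−t/τ) = 0.07 ⇒ t = −τ ln(0.07) = 8.308 × 2.659 = 22.09 yr.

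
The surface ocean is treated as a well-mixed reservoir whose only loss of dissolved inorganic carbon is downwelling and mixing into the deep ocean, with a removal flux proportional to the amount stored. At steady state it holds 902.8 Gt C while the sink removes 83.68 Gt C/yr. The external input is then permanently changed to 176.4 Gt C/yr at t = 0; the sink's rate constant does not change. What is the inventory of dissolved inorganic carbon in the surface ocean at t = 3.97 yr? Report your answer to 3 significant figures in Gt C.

The sink rate constant is k = F₀/M₀ = 83.68/902.8 = 0.09269 yr⁻¹.
Solving dM/dt = F₁ − kM with M(0) = M₀ gives M(t) = F₁/k + (M₀ − F₁/k)·e^(−kt).
F₁/k = 176.4/0.09269 = 1903.1 Gt C; kt = 0.09269 × 3.97 = 0.3680, e^(−kt) = 0.6921.
M(3.97) = 1903.1 + (902.8 − 1903.1) × 0.6921 = 1903.1 − 692.4 = 1210.8 Gt C.

1210 Gt C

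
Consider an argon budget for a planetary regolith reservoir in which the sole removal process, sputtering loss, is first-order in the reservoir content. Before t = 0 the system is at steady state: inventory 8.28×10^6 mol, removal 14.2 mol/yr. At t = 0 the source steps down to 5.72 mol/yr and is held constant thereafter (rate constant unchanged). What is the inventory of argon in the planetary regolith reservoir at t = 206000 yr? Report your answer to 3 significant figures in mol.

τ = M₀/F₀ = 8.28×10^6/14.2 = 583100 yr; rate constant k = 1/τ.
New steady state M_∞ = F₁/k = F₁·τ = 5.72 × 583100 = 3.3353×10^6 mol.
M(t) = M_∞ + (M₀ − M_∞)·e^(−t/τ); t/τ = 206000/583100 = 0.3533, so e^(−t/τ) = 0.7024.
M(t) = 3.3353×10^6 + 4.945×10^6 × 0.7024 = 6.8084×10^6 mol.

6.81×10^6 mol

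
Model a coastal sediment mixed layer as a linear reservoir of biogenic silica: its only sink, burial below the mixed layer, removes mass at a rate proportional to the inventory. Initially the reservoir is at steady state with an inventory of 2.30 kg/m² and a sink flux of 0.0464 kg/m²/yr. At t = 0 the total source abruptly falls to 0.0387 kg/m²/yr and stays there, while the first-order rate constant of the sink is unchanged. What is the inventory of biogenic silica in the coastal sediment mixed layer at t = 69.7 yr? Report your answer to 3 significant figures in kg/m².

Residence time τ = M₀/F₀ = 49.57 yr. The eventual steady state is M_∞ = M₀·(F₁/F₀) = 2.30 × 0.0387/0.0464 = 1.9183 kg/m².
The anomaly ΔM(t) = M(t) − M_∞ decays as ΔM₀·e^(−t/τ) with ΔM₀ = 2.30 − 1.9183 = 0.3817 kg/m².
At t = 69.7 yr, e^(−t/τ) = e^(−1.406) = 0.2451, so ΔM = 0.09355 kg/m² and M = 1.9183 + 0.09355 = 2.0119 kg/m².

2.01 kg/m²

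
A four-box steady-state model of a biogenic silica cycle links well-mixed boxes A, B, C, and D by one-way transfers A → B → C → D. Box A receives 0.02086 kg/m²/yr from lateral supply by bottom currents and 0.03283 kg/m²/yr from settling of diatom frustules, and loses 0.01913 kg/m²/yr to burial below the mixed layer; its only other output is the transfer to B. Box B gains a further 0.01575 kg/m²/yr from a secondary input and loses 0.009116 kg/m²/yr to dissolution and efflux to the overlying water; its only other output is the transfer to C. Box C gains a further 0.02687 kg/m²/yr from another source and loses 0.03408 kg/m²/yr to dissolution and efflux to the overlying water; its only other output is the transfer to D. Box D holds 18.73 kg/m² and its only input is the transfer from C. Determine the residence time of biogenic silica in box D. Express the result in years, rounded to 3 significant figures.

Box A: F(A→B) = (0.02086 + 0.03283) − 0.01913 = 0.034560 kg/m²/yr.
Box B: F(B→C) = (0.034560 + 0.01575) − 0.009116 = 0.041194 kg/m²/yr.
Box C: F(C→D) = (0.041194 + 0.02687) − 0.03408 = 0.033984 kg/m²/yr.
Box D throughput = its input = 0.033984 kg/m²/yr; τ = 18.73 / 0.033984 = 551.1 yr.

551 yr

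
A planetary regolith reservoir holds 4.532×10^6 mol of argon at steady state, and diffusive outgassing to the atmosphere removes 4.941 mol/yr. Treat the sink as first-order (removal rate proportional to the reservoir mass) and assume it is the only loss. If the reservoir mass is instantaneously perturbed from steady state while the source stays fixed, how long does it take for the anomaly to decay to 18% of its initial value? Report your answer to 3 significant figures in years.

1.57×10^6 yr

For a linear reservoir the anomaly decays as exp(−t/τ) with τ = M/F = 4.532×10^6/4.941 = 917200 yr.
exp(−t/τ) = 0.18 ⇒ t = −τ ln(0.18) = 917200 × 1.715 = 1.573×10^6 yr.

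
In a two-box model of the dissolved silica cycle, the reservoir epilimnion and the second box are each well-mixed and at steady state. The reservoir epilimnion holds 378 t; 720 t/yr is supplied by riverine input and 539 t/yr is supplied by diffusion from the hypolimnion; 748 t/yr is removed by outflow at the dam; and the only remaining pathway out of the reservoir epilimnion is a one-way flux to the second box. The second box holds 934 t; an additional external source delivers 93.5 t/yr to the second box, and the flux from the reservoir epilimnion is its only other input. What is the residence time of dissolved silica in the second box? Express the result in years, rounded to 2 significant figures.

1.5 yr

Balance the reservoir epilimnion: ΣF_in = 720 + 539 = 1259.0 t/yr.
Flux to the second box = ΣF_in − (748) = 511.00 t/yr.
Total input to the second box = 511.00 + 93.5 = 604.50 t/yr; at steady state this equals its total output.
τ = M / F = 934 / 604.50 = 1.545 yr.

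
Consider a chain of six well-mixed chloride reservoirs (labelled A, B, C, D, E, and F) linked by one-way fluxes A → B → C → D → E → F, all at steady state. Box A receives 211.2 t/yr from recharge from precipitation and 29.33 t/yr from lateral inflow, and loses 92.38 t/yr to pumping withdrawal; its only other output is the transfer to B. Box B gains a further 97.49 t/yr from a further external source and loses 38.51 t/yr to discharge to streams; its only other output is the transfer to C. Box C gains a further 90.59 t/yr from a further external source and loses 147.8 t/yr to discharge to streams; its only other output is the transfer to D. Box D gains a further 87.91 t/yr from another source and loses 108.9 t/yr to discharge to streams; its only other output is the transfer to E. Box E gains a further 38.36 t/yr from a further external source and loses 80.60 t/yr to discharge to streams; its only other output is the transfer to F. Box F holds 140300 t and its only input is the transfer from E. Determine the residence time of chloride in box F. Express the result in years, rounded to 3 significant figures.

1620 yr

Box A: F(A→B) = (211.2 + 29.33) − 92.38 = 148.15 t/yr.
Box B: F(B→C) = (148.15 + 97.49) − 38.51 = 207.13 t/yr.
Box C: F(C→D) = (207.13 + 90.59) − 147.8 = 149.92 t/yr.
Box D: F(D→E) = (149.92 + 87.91) − 108.9 = 128.93 t/yr.
Box E: F(E→F) = (128.93 + 38.36) − 80.60 = 86.690 t/yr.
Box F throughput = its input = 86.690 t/yr; τ = 140300 / 86.690 = 1618 yr.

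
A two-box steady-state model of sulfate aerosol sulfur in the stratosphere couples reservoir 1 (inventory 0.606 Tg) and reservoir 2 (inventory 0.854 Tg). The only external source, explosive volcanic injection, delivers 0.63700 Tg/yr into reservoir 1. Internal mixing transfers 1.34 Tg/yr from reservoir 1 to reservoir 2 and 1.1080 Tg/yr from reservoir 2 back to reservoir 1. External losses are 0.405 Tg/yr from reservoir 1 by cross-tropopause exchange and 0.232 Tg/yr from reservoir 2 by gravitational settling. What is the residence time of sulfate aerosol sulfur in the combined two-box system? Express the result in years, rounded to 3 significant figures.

Residence time in the combined system uses the total inventory and the total *external* removal — internal exchanges between the two boxes cancel.
M_total = 0.606 + 0.854 = 1.4600 Tg.
ΣF_external_out = 0.405 + 0.232 = 0.63700 Tg/yr.
τ = M_total / ΣF_ext = 1.4600 / 0.63700 = 2.292 yr.

2.29 yr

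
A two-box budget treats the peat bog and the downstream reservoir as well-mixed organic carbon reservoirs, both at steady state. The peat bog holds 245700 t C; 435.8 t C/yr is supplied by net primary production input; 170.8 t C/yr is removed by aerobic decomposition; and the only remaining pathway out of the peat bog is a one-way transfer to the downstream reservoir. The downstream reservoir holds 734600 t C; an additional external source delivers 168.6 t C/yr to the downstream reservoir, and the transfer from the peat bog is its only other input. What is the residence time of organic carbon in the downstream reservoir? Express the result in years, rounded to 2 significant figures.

Balance the peat bog: ΣF_in = 435.80 t C/yr.
Transfer to the downstream reservoir = ΣF_in − (170.8) = 265.00 t C/yr.
Total input to the downstream reservoir = 265.00 + 168.6 = 433.60 t C/yr; at steady state this equals its total output.
τ = M / F = 734600 / 433.60 = 1694 yr.

1700 yr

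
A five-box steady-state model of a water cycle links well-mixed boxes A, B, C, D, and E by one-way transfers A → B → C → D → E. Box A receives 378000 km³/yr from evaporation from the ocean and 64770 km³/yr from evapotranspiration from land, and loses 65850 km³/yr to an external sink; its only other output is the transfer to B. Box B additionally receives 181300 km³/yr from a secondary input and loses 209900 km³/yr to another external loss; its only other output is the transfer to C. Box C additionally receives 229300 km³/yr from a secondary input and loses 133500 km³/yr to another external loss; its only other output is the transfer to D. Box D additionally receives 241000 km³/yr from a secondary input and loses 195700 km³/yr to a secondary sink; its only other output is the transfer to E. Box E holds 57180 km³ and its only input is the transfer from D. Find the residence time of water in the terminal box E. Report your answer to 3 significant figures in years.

0.117 yr

Box A: F(A→B) = (378000 + 64770) − 65850 = 376920 km³/yr.
Box B: F(B→C) = (376920 + 181300) − 209900 = 348320 km³/yr.
Box C: F(C→D) = (348320 + 229300) − 133500 = 444120 km³/yr.
Box D: F(D→E) = (444120 + 241000) − 195700 = 489420 km³/yr.
Box E throughput = its input = 489420 km³/yr; τ = 57180 / 489420 = 0.1168 yr.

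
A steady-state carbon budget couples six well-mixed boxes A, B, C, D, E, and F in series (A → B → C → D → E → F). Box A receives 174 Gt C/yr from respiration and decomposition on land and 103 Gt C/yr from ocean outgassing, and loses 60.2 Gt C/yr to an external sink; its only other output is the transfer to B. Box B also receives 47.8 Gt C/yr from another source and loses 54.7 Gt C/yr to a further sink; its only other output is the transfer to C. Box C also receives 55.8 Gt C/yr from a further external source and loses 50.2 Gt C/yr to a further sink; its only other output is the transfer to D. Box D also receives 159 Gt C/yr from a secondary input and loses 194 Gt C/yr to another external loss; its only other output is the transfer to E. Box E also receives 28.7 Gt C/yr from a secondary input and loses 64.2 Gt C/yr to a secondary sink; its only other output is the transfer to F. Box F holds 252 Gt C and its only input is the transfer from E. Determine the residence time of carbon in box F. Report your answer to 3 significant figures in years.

Box A: F(A→B) = (174 + 103) − 60.2 = 216.80 Gt C/yr.
Box B: F(B→C) = (216.80 + 47.8) − 54.7 = 209.90 Gt C/yr.
Box C: F(C→D) = (209.90 + 55.8) − 50.2 = 215.50 Gt C/yr.
Box D: F(D→E) = (215.50 + 159) − 194 = 180.50 Gt C/yr.
Box E: F(E→F) = (180.50 + 28.7) − 64.2 = 145.00 Gt C/yr.
Box F throughput = its input = 145.00 Gt C/yr; τ = 252 / 145.00 = 1.738 yr.

1.74 yr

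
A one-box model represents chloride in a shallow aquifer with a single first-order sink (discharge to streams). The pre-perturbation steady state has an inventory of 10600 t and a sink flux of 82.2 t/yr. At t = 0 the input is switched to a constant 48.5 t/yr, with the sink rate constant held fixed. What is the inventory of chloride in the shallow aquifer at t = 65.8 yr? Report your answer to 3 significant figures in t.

8860 t

Residence time τ = M₀/F₀ = 129.0 yr. The eventual steady state is M_∞ = M₀·(F₁/F₀) = 10600 × 48.5/82.2 = 6254.3 t.
The anomaly ΔM(t) = M(t) − M_∞ decays as ΔM₀·e^(−t/τ) with ΔM₀ = 10600 − 6254.3 = 4346 t.
At t = 65.8 yr, e^(−t/τ) = e^(−0.5103) = 0.6003, so ΔM = 2609 t and M = 6254.3 + 2609 = 8863.2 t.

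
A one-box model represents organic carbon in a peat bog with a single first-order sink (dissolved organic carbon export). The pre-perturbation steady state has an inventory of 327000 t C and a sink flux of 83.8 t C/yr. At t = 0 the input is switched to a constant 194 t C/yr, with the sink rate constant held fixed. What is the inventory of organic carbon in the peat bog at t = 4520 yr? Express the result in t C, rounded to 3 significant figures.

622000 t C

The sink rate constant is k = F₀/M₀ = 83.8/327000 = 0.0002563 yr⁻¹.
Solving dM/dt = F₁ − kM with M(0) = M₀ gives M(t) = F₁/k + (M₀ − F₁/k)·e^(−kt).
F₁/k = 194/0.0002563 = 757020 t C; kt = 0.0002563 × 4520 = 1.158, e^(−kt) = 0.3140.
M(4520) = 757020 + (327000 − 757020) × 0.3140 = 757020 − 135000 = 621990 t C.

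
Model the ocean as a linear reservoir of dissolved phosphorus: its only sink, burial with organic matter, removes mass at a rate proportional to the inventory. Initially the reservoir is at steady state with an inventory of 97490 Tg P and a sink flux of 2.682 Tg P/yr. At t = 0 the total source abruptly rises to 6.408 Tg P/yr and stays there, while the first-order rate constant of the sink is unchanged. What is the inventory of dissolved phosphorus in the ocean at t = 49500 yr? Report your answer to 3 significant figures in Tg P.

τ = M₀/F₀ = 97490/2.682 = 36350 yr; rate constant k = 1/τ.
New steady state M_∞ = F₁/k = F₁·τ = 6.408 × 36350 = 232930 Tg P.
M(t) = M_∞ + (M₀ − M_∞)·e^(−t/τ); t/τ = 49500/36350 = 1.362, so e^(−t/τ) = 0.2562.
M(t) = 232930 − 135400 × 0.2562 = 198230 Tg P.

198000 Tg P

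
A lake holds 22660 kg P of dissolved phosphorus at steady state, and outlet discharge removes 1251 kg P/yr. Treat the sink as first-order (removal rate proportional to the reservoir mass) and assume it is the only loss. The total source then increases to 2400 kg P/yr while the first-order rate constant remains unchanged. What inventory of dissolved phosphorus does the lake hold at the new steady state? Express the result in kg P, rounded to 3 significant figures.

Rate constant k = F/M = 1251 / 22660 = 0.05521 yr⁻¹.
At the new steady state, source = k·M_new ⇒ M_new = 2400 / 0.05521 = 43470 kg P.
(Equivalently M_new = M × F_new/F_old = 22660 × 2400/1251.)

43500 kg P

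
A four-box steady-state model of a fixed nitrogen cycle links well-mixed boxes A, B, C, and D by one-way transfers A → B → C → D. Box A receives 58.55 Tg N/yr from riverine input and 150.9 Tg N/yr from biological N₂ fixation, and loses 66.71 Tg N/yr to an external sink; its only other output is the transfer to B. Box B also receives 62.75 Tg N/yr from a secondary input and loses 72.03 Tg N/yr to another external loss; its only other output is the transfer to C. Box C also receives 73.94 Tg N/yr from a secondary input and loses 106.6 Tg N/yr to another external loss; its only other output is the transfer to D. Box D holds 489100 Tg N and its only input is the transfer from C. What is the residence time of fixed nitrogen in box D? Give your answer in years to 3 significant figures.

Box A: F(A→B) = (58.55 + 150.9) − 66.71 = 142.74 Tg N/yr.
Box B: F(B→C) = (142.74 + 62.75) − 72.03 = 133.46 Tg N/yr.
Box C: F(C→D) = (133.46 + 73.94) − 106.6 = 100.80 Tg N/yr.
Box D throughput = its input = 100.80 Tg N/yr; τ = 489100 / 100.80 = 4852 yr.

4850 yr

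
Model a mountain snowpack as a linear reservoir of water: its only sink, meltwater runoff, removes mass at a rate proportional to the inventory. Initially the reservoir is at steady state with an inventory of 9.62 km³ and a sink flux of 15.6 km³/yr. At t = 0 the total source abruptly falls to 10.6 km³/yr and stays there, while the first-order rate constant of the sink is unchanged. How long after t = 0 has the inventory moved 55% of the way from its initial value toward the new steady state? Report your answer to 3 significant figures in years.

0.492 yr

τ = M₀/F₀ = 9.62/15.6 = 0.6167 yr.
The remaining gap fraction is e^(−t/τ); 55% covered ⇒ e^(−t/τ) = 0.450.
t = −τ ln(0.450) = 0.6167 × 0.7985 = 0.4924 yr.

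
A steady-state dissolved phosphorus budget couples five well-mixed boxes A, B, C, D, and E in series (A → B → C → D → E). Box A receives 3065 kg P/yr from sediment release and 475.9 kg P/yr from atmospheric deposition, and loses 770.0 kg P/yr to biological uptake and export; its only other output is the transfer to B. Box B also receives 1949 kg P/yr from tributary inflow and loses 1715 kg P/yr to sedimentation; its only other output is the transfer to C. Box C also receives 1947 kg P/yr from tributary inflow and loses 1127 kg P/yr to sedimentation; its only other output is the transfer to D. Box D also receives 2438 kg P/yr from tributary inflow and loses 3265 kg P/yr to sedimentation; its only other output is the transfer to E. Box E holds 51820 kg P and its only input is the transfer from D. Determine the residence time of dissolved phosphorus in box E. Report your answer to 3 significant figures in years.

Box A: F(A→B) = (3065 + 475.9) − 770.0 = 2770.9 kg P/yr.
Box B: F(B→C) = (2770.9 + 1949) − 1715 = 3004.9 kg P/yr.
Box C: F(C→D) = (3004.9 + 1947) − 1127 = 3824.9 kg P/yr.
Box D: F(D→E) = (3824.9 + 2438) − 3265 = 2997.9 kg P/yr.
Box E throughput = its input = 2997.9 kg P/yr; τ = 51820 / 2997.9 = 17.29 yr.

17.3 yr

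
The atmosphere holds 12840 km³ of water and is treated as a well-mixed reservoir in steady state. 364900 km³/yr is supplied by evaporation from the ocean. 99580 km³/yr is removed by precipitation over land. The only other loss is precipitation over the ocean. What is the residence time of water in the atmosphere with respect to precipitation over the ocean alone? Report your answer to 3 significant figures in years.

At steady state ΣF_in = ΣF_out.
ΣF_in = 364900 km³/yr.
Precipitation over the ocean flux = ΣF_in − (99580) = 364900 − 99580 = 265300 km³/yr.
τ = M / F = 12840 / 265300 = 0.04839 yr.

0.0484 yr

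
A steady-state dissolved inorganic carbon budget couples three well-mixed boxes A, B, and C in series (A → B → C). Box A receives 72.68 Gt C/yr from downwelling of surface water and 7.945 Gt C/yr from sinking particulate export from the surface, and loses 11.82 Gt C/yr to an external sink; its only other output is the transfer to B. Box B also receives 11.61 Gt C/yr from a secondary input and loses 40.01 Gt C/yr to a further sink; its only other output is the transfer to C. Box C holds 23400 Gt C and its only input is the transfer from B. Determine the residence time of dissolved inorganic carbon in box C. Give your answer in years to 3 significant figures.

Box A: F(A→B) = (72.68 + 7.945) − 11.82 = 68.805 Gt C/yr.
Box B: F(B→C) = (68.805 + 11.61) − 40.01 = 40.405 Gt C/yr.
Box C throughput = its input = 40.405 Gt C/yr; τ = 23400 / 40.405 = 579.1 yr.

579 yr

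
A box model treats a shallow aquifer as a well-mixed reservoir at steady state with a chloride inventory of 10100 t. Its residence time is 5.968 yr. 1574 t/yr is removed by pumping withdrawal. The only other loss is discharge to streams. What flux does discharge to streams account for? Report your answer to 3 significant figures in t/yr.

Total removal F = M/τ = 10100 / 5.968 = 1692 t/yr.
Discharge to streams = F − (1574) = 1692 − 1574 = 118.4 t/yr.

118 t/yr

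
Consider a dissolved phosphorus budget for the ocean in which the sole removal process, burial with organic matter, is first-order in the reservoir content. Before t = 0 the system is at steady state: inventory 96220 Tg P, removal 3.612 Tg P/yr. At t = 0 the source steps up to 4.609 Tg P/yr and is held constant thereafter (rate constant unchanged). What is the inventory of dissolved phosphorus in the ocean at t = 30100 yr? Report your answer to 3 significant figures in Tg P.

The sink rate constant is k = F₀/M₀ = 3.612/96220 = 3.754×10^-5 yr⁻¹.
Solving dM/dt = F₁ − kM with M(0) = M₀ gives M(t) = F₁/k + (M₀ − F₁/k)·e^(−kt).
F₁/k = 4.609/3.754×10^-5 = 122780 Tg P; kt = 3.754×10^-5 × 30100 = 1.130, e^(−kt) = 0.3231.
M(30100) = 122780 + (96220 − 122780) × 0.3231 = 122780 − 8580 = 114200 Tg P.

114000 Tg P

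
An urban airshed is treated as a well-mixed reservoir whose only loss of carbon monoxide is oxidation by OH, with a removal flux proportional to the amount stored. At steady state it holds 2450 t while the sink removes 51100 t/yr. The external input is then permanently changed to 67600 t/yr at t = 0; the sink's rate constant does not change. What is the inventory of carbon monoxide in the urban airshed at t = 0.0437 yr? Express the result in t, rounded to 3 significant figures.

The sink rate constant is k = F₀/M₀ = 51100/2450 = 20.86 yr⁻¹.
Solving dM/dt = F₁ − kM with M(0) = M₀ gives M(t) = F₁/k + (M₀ − F₁/k)·e^(−kt).
F₁/k = 67600/20.86 = 3241.1 t; kt = 20.86 × 0.0437 = 0.9115, e^(−kt) = 0.4019.
M(0.0437) = 3241.1 + (2450 − 3241.1) × 0.4019 = 3241.1 − 318.0 = 2923.1 t.

2920 t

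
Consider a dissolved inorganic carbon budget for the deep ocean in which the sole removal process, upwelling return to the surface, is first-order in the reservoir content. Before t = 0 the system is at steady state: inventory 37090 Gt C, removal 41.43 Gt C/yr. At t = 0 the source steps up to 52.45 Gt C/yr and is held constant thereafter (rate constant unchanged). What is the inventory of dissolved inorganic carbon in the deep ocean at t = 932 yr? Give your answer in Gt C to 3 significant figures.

43500 Gt C

The sink rate constant is k = F₀/M₀ = 41.43/37090 = 0.001117 yr⁻¹.
Solving dM/dt = F₁ − kM with M(0) = M₀ gives M(t) = F₁/k + (M₀ − F₁/k)·e^(−kt).
F₁/k = 52.45/0.001117 = 46956 Gt C; kt = 0.001117 × 932 = 1.041, e^(−kt) = 0.3531.
M(932) = 46956 + (37090 − 46956) × 0.3531 = 46956 − 3483 = 43472 Gt C.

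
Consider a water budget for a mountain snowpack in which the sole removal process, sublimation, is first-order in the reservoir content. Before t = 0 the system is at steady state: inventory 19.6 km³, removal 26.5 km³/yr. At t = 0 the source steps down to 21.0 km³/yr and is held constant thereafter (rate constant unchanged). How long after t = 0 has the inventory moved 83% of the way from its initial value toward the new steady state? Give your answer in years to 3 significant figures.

1.31 yr

τ = M₀/F₀ = 19.6/26.5 = 0.7396 yr.
The remaining gap fraction is e^(−t/τ); 83% covered ⇒ e^(−t/τ) = 0.170.
t = −τ ln(0.170) = 0.7396 × 1.772 = 1.311 yr.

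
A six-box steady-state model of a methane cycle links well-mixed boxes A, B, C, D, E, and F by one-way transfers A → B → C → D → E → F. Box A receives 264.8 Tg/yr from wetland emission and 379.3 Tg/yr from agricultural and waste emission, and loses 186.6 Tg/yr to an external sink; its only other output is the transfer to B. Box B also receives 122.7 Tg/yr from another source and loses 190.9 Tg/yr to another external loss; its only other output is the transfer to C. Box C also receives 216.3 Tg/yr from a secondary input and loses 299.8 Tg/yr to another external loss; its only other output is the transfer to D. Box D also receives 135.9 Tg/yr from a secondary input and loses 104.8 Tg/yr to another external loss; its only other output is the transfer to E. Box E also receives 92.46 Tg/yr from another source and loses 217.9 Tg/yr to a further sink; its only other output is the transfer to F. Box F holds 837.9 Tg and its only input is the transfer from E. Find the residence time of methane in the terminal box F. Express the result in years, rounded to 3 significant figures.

Box A: F(A→B) = (264.8 + 379.3) − 186.6 = 457.50 Tg/yr.
Box B: F(B→C) = (457.50 + 122.7) − 190.9 = 389.30 Tg/yr.
Box C: F(C→D) = (389.30 + 216.3) − 299.8 = 305.80 Tg/yr.
Box D: F(D→E) = (305.80 + 135.9) − 104.8 = 336.90 Tg/yr.
Box E: F(E→F) = (336.90 + 92.46) − 217.9 = 211.46 Tg/yr.
Box F throughput = its input = 211.46 Tg/yr; τ = 837.9 / 211.46 = 3.962 yr.

3.96 yr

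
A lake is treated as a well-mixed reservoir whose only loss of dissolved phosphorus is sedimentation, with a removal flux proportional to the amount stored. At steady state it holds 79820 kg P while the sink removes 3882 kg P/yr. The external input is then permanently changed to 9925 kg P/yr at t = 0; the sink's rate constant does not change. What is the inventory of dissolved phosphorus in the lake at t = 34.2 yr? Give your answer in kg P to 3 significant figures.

181000 kg P

τ = M₀/F₀ = 79820/3882 = 20.56 yr; rate constant k = 1/τ.
New steady state M_∞ = F₁/k = F₁·τ = 9925 × 20.56 = 204070 kg P.
M(t) = M_∞ + (M₀ − M_∞)·e^(−t/τ); t/τ = 34.2/20.56 = 1.663, so e^(−t/τ) = 0.1895.
M(t) = 204070 − 124300 × 0.1895 = 180530 kg P.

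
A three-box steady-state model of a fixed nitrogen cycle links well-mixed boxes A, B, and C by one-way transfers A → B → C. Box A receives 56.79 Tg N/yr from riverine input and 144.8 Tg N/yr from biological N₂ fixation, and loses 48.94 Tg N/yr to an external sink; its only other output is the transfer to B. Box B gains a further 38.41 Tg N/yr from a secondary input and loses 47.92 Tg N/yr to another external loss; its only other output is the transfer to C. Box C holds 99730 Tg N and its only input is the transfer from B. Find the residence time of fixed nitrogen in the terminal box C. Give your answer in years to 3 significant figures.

697 yr

Box A: F(A→B) = (56.79 + 144.8) − 48.94 = 152.65 Tg N/yr.
Box B: F(B→C) = (152.65 + 38.41) − 47.92 = 143.14 Tg N/yr.
Box C throughput = its input = 143.14 Tg N/yr; τ = 99730 / 143.14 = 696.7 yr.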